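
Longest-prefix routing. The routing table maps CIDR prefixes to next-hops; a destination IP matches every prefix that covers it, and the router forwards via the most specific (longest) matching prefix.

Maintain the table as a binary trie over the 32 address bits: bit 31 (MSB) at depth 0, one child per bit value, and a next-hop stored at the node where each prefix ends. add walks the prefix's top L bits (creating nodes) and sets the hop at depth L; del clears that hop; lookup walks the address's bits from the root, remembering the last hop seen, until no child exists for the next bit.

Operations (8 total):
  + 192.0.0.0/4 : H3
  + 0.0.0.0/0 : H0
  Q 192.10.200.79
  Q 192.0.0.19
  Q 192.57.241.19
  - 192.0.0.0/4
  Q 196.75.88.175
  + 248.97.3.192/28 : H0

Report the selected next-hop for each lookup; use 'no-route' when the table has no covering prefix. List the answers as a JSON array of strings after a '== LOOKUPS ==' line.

Process each operation:
  add 192.0.0.0/4 -> H3 at depth 4
  add 0.0.0.0/0 -> H0 at depth 0
  Q 192.10.200.79: descend 1100 ; hops seen [H0,H3] ; pick H3
  Q 192.0.0.19: descend 1100 ; hops seen [H0,H3] ; pick H3
  Q 192.57.241.19: descend 1100 ; hops seen [H0,H3] ; pick H3
  del 192.0.0.0/4 (clear depth 4)
  Q 196.75.88.175: descend 1100 ; hops seen [H0] ; pick H0
  add 248.97.3.192/28 -> H0 at depth 28

== LOOKUPS ==
["H3","H3","H3","H0"]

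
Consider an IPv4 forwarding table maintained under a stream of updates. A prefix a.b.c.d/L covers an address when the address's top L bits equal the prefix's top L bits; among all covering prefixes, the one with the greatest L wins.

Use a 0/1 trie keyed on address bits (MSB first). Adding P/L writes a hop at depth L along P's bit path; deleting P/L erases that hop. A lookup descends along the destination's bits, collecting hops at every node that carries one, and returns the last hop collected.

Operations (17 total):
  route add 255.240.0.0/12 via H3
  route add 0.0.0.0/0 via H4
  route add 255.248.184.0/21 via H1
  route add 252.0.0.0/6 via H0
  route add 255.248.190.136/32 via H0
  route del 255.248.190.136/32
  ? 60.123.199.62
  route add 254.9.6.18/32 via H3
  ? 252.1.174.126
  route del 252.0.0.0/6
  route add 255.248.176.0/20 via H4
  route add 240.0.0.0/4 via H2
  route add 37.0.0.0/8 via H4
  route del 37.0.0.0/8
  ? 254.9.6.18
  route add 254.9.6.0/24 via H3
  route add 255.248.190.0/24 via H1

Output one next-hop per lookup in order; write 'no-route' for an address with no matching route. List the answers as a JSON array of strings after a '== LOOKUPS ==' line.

Trace:
  + 255.240.0.0/12 (H3) depth=12
  + 0.0.0.0/0 (H4) depth=0
  + 255.248.184.0/21 (H1) depth=21
  + 252.0.0.0/6 (H0) depth=6
  + 255.248.190.136/32 (H0) depth=32
  - 255.248.190.136/32 clear@32
  Q 60.123.199.62: descend ε ; hops seen [H4] ; pick H4
  + 254.9.6.18/32 (H3) depth=32
  Q 252.1.174.126: descend 111111 ; hops seen [H4,H0] ; pick H0
  - 252.0.0.0/6 clear@6
  + 255.248.176.0/20 (H4) depth=20
  + 240.0.0.0/4 (H2) depth=4
  + 37.0.0.0/8 (H4) depth=8
  - 37.0.0.0/8 clear@8
  Q 254.9.6.18: descend 11111110000010010000011000010010 ; hops seen [H4,H2,H3] ; pick H3
  + 254.9.6.0/24 (H3) depth=24
  + 255.248.190.0/24 (H1) depth=24

== LOOKUPS ==
["H4","H0","H3"]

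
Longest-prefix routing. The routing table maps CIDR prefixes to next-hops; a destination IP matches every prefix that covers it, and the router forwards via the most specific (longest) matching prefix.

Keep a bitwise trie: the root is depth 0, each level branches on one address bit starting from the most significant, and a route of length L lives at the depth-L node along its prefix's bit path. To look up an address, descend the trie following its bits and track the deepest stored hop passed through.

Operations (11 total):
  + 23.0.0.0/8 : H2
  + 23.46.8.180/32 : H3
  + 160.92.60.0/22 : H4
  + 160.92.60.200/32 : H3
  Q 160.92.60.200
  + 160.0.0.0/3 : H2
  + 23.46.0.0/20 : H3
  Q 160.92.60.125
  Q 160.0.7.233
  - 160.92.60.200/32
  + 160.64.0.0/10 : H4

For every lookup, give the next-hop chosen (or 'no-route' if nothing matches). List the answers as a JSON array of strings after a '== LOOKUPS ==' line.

Process each operation:
  add 23.0.0.0/8 -> H2 at depth 8
  add 23.46.8.180/32 -> H3 at depth 32
  add 160.92.60.0/22 -> H4 at depth 22
  add 160.92.60.200/32 -> H3 at depth 32
  Q 160.92.60.200: descend 10100000010111000011110011001000 ; hops seen [H4,H3] ; pick H3
  add 160.0.0.0/3 -> H2 at depth 3
  add 23.46.0.0/20 -> H3 at depth 20
  Q 160.92.60.125: descend 101000000101110000111100 ; hops seen [H2,H4] ; pick H4
  Q 160.0.7.233: descend 101000000 ; hops seen [H2] ; pick H2
  del 160.92.60.200/32 (clear depth 32)
  add 160.64.0.0/10 -> H4 at depth 10

== LOOKUPS ==
["H3","H4","H2"]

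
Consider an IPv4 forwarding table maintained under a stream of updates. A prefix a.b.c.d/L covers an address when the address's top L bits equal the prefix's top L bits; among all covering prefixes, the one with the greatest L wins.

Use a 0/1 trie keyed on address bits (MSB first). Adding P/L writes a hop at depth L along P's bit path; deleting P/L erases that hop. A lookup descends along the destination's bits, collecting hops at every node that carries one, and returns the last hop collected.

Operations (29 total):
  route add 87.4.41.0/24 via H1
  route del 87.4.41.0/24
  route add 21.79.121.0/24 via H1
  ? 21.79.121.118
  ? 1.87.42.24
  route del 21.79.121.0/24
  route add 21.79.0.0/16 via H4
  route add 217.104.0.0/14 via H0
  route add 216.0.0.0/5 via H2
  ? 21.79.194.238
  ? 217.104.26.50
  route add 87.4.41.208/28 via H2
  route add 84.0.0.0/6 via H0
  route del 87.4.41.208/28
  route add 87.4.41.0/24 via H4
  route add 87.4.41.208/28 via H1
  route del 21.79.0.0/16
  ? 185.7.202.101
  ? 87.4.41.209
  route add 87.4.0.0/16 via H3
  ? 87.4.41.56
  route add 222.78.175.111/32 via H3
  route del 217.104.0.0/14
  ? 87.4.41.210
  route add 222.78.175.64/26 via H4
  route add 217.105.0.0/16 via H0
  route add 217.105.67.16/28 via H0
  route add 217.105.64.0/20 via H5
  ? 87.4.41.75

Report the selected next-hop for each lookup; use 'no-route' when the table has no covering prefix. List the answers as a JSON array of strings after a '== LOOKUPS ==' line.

Apply in order:
  add 87.4.41.0/24 -> H1 at depth 24
  del 87.4.41.0/24 (clear depth 24)
  add 21.79.121.0/24 -> H1 at depth 24
  Q 21.79.121.118: descend 000101010100111101111001 ; hops seen [H1] ; pick H1
  Q 1.87.42.24: descend 000 ; hops seen [∅] ; pick no-route
  del 21.79.121.0/24 (clear depth 24)
  add 21.79.0.0/16 -> H4 at depth 16
  add 217.104.0.0/14 -> H0 at depth 14
  add 216.0.0.0/5 -> H2 at depth 5
  Q 21.79.194.238: descend 0001010101001111 ; hops seen [H4] ; pick H4
  Q 217.104.26.50: descend 11011001011010 ; hops seen [H2,H0] ; pick H0
  add 87.4.41.208/28 -> H2 at depth 28
  add 84.0.0.0/6 -> H0 at depth 6
  del 87.4.41.208/28 (clear depth 28)
  add 87.4.41.0/24 -> H4 at depth 24
  add 87.4.41.208/28 -> H1 at depth 28
  del 21.79.0.0/16 (clear depth 16)
  Q 185.7.202.101: descend 1 ; hops seen [∅] ; pick no-route
  Q 87.4.41.209: descend 0101011100000100001010011101 ; hops seen [H0,H4,H1] ; pick H1
  add 87.4.0.0/16 -> H3 at depth 16
  Q 87.4.41.56: descend 010101110000010000101001 ; hops seen [H0,H3,H4] ; pick H4
  add 222.78.175.111/32 -> H3 at depth 32
  del 217.104.0.0/14 (clear depth 14)
  Q 87.4.41.210: descend 0101011100000100001010011101 ; hops seen [H0,H3,H4,H1] ; pick H1
  add 222.78.175.64/26 -> H4 at depth 26
  add 217.105.0.0/16 -> H0 at depth 16
  add 217.105.67.16/28 -> H0 at depth 28
  add 217.105.64.0/20 -> H5 at depth 20
  Q 87.4.41.75: descend 010101110000010000101001 ; hops seen [H0,H3,H4] ; pick H4

== LOOKUPS ==
["H1","no-route","H4","H0","no-route","H1","H4","H1","H4"]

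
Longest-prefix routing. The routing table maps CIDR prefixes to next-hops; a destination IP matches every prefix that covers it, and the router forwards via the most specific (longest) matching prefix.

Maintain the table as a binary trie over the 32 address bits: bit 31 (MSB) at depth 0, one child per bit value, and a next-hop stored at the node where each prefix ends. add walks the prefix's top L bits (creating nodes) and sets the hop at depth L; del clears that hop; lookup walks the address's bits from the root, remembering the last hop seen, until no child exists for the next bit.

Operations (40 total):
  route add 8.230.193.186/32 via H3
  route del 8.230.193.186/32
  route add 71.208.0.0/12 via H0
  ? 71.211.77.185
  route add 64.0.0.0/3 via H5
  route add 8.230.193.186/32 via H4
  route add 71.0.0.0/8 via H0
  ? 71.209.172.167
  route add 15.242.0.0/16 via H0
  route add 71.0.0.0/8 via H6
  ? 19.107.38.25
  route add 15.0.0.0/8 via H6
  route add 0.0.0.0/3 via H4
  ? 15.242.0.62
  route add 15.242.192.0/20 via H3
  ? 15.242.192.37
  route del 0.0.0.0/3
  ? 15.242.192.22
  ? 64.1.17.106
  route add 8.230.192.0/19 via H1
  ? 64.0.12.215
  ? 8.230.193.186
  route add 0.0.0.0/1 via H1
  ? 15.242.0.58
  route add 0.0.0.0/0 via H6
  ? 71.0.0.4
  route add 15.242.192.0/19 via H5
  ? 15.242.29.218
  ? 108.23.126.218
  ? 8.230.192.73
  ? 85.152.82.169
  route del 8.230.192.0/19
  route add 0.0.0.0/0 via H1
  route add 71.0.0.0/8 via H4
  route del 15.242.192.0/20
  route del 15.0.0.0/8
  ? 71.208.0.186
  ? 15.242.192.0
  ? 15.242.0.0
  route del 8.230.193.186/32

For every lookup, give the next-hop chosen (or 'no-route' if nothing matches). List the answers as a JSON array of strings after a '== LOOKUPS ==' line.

Apply in order:
  add 8.230.193.186/32 -> H3 at depth 32
  del 8.230.193.186/32 (clear depth 32)
  add 71.208.0.0/12 -> H0 at depth 12
  lookup 71.211.77.185: bits 010001111101 walk d0:-→d1:-→d2:-→d3:-→d4:-→d5:-→d6:-→d7:-→d8:-→d9:-→d10:-→d11:-→d12:H0 -> H0
  add 64.0.0.0/3 -> H5 at depth 3
  add 8.230.193.186/32 -> H4 at depth 32
  add 71.0.0.0/8 -> H0 at depth 8
  lookup 71.209.172.167: bits 010001111101 walk d0:-→d1:-→d2:-→d3:H5→d4:-→d5:-→d6:-→d7:-→d8:H0→d9:-→d10:-→d11:-→d12:H0 -> H0
  add 15.242.0.0/16 -> H0 at depth 16
  add 71.0.0.0/8 -> H6 at depth 8
  lookup 19.107.38.25: bits 000 walk d0:-→d1:-→d2:-→d3:- -> no-route
  add 15.0.0.0/8 -> H6 at depth 8
  add 0.0.0.0/3 -> H4 at depth 3
  lookup 15.242.0.62: bits 0000111111110010 walk d0:-→d1:-→d2:-→d3:H4→d4:-→d5:-→d6:-→d7:-→d8:H6→d9:-→d10:-→d11:-→d12:-→d13:-→d14:-→d15:-→d16:H0 -> H0
  add 15.242.192.0/20 -> H3 at depth 20
  lookup 15.242.192.37: bits 00001111111100101100 walk d0:-→d1:-→d2:-→d3:H4→d4:-→d5:-→d6:-→d7:-→d8:H6→d9:-→d10:-→d11:-→d12:-→d13:-→d14:-→d15:-→d16:H0→d17:-→d18:-→d19:-→d20:H3 -> H3
  del 0.0.0.0/3 (clear depth 3)
  lookup 15.242.192.22: bits 00001111111100101100 walk d0:-→d1:-→d2:-→d3:-→d4:-→d5:-→d6:-→d7:-→d8:H6→d9:-→d10:-→d11:-→d12:-→d13:-→d14:-→d15:-→d16:H0→d17:-→d18:-→d19:-→d20:H3 -> H3
  lookup 64.1.17.106: bits 01000 walk d0:-→d1:-→d2:-→d3:H5→d4:-→d5:- -> H5
  add 8.230.192.0/19 -> H1 at depth 19
  lookup 64.0.12.215: bits 01000 walk d0:-→d1:-→d2:-→d3:H5→d4:-→d5:- -> H5
  lookup 8.230.193.186: bits 00001000111001101100000110111010 walk d0:-→d1:-→d2:-→d3:-→d4:-→d5:-→d6:-→d7:-→d8:-→d9:-→d10:-→d11:-→d12:-→d13:-→d14:-→d15:-→d16:-→d17:-→d18:-→d19:H1→d20:-→d21:-→d22:-→d23:-→d24:-→d25:-→d26:-→d27:-→d28:-→d29:-→d30:-→d31:-→d32:H4 -> H4
  add 0.0.0.0/1 -> H1 at depth 1
  lookup 15.242.0.58: bits 0000111111110010 walk d0:-→d1:H1→d2:-→d3:-→d4:-→d5:-→d6:-→d7:-→d8:H6→d9:-→d10:-→d11:-→d12:-→d13:-→d14:-→d15:-→d16:H0 -> H0
  add 0.0.0.0/0 -> H6 at depth 0
  lookup 71.0.0.4: bits 01000111 walk d0:H6→d1:H1→d2:-→d3:H5→d4:-→d5:-→d6:-→d7:-→d8:H6 -> H6
  add 15.242.192.0/19 -> H5 at depth 19
  lookup 15.242.29.218: bits 0000111111110010 walk d0:H6→d1:H1→d2:-→d3:-→d4:-→d5:-→d6:-→d7:-→d8:H6→d9:-→d10:-→d11:-→d12:-→d13:-→d14:-→d15:-→d16:H0 -> H0
  lookup 108.23.126.218: bits 01 walk d0:H6→d1:H1→d2:- -> H1
  lookup 8.230.192.73: bits 00001000111001101100000 walk d0:H6→d1:H1→d2:-→d3:-→d4:-→d5:-→d6:-→d7:-→d8:-→d9:-→d10:-→d11:-→d12:-→d13:-→d14:-→d15:-→d16:-→d17:-→d18:-→d19:H1→d20:-→d21:-→d22:-→d23:- -> H1
  lookup 85.152.82.169: bits 010 walk d0:H6→d1:H1→d2:-→d3:H5 -> H5
  del 8.230.192.0/19 (clear depth 19)
  add 0.0.0.0/0 -> H1 at depth 0
  add 71.0.0.0/8 -> H4 at depth 8
  del 15.242.192.0/20 (clear depth 20)
  del 15.0.0.0/8 (clear depth 8)
  lookup 71.208.0.186: bits 010001111101 walk d0:H1→d1:H1→d2:-→d3:H5→d4:-→d5:-→d6:-→d7:-→d8:H4→d9:-→d10:-→d11:-→d12:H0 -> H0
  lookup 15.242.192.0: bits 00001111111100101100 walk d0:H1→d1:H1→d2:-→d3:-→d4:-→d5:-→d6:-→d7:-→d8:-→d9:-→d10:-→d11:-→d12:-→d13:-→d14:-→d15:-→d16:H0→d17:-→d18:-→d19:H5→d20:- -> H5
  lookup 15.242.0.0: bits 0000111111110010 walk d0:H1→d1:H1→d2:-→d3:-→d4:-→d5:-→d6:-→d7:-→d8:-→d9:-→d10:-→d11:-→d12:-→d13:-→d14:-→d15:-→d16:H0 -> H0
  del 8.230.193.186/32 (clear depth 32)

== LOOKUPS ==
["H0","H0","no-route","H0","H3","H3","H5","H5","H4","H0","H6","H0","H1","H1","H5","H0","H5","H0"]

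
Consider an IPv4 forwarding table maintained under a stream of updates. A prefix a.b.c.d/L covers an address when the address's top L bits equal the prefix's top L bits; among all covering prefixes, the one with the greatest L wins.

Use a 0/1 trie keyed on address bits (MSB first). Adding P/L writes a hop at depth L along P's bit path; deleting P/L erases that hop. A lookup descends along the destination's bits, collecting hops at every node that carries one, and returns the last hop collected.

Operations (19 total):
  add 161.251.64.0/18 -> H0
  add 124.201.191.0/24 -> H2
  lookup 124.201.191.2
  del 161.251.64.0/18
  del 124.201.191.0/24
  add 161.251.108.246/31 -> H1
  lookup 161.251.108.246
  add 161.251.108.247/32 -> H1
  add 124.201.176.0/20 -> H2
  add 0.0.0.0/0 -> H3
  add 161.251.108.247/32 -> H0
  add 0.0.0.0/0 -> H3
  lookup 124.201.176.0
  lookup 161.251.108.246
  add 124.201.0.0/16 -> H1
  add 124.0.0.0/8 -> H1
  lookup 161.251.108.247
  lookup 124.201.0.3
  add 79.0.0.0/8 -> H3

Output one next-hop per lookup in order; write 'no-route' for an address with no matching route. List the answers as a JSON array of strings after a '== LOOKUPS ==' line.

Process each operation:
  add 161.251.64.0/18 -> H0 at depth 18
  add 124.201.191.0/24 -> H2 at depth 24
  ? 124.201.191.2  path d0:-→d1:-→d2:-→d3:-→d4:-→d5:-→d6:-→d7:-→d8:-→d9:-→d10:-→d11:-→d12:-→d13:-→d14:-→d15:-→d16:-→d17:-→d18:-→d19:-→d20:-→d21:-→d22:-→d23:-→d24:H2  best=H2
  - 161.251.64.0/18 clear@18
  - 124.201.191.0/24 clear@24
  add 161.251.108.246/31 -> H1 at depth 31
  ? 161.251.108.246  path d0:-→d1:-→d2:-→d3:-→d4:-→d5:-→d6:-→d7:-→d8:-→d9:-→d10:-→d11:-→d12:-→d13:-→d14:-→d15:-→d16:-→d17:-→d18:-→d19:-→d20:-→d21:-→d22:-→d23:-→d24:-→d25:-→d26:-→d27:-→d28:-→d29:-→d30:-→d31:H1  best=H1
  add 161.251.108.247/32 -> H1 at depth 32
  add 124.201.176.0/20 -> H2 at depth 20
  add 0.0.0.0/0 -> H3 at depth 0
  add 161.251.108.247/32 -> H0 at depth 32
  add 0.0.0.0/0 -> H3 at depth 0
  ? 124.201.176.0  path d0:H3→d1:-→d2:-→d3:-→d4:-→d5:-→d6:-→d7:-→d8:-→d9:-→d10:-→d11:-→d12:-→d13:-→d14:-→d15:-→d16:-→d17:-→d18:-→d19:-→d20:H2  best=H2
  ? 161.251.108.246  path d0:H3→d1:-→d2:-→d3:-→d4:-→d5:-→d6:-→d7:-→d8:-→d9:-→d10:-→d11:-→d12:-→d13:-→d14:-→d15:-→d16:-→d17:-→d18:-→d19:-→d20:-→d21:-→d22:-→d23:-→d24:-→d25:-→d26:-→d27:-→d28:-→d29:-→d30:-→d31:H1  best=H1
  add 124.201.0.0/16 -> H1 at depth 16
  add 124.0.0.0/8 -> H1 at depth 8
  ? 161.251.108.247  path d0:H3→d1:-→d2:-→d3:-→d4:-→d5:-→d6:-→d7:-→d8:-→d9:-→d10:-→d11:-→d12:-→d13:-→d14:-→d15:-→d16:-→d17:-→d18:-→d19:-→d20:-→d21:-→d22:-→d23:-→d24:-→d25:-→d26:-→d27:-→d28:-→d29:-→d30:-→d31:H1→d32:H0  best=H0
  ? 124.201.0.3  path d0:H3→d1:-→d2:-→d3:-→d4:-→d5:-→d6:-→d7:-→d8:H1→d9:-→d10:-→d11:-→d12:-→d13:-→d14:-→d15:-→d16:H1  best=H1
  add 79.0.0.0/8 -> H3 at depth 8

== LOOKUPS ==
["H2","H1","H2","H1","H0","H1"]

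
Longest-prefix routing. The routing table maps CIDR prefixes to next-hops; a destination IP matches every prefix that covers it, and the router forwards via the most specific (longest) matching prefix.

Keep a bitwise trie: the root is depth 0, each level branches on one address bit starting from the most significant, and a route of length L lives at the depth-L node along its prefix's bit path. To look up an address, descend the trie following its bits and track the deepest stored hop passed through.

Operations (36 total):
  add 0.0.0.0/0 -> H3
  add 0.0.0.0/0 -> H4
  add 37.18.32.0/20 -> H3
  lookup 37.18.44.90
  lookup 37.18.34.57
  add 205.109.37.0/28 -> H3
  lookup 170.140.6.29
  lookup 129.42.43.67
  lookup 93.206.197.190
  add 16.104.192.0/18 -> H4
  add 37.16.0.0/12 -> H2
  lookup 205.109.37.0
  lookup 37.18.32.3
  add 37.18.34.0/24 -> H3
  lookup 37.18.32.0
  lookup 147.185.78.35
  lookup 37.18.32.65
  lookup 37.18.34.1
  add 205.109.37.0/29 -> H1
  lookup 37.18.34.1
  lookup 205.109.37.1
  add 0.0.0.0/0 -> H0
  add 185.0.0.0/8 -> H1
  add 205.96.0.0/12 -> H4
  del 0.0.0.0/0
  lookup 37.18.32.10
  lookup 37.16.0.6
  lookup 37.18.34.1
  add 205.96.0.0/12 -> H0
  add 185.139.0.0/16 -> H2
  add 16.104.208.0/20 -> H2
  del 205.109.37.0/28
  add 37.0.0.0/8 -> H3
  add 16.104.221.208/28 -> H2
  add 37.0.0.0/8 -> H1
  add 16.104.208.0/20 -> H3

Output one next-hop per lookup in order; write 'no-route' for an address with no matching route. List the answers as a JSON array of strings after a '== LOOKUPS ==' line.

Apply in order:
  add 0.0.0.0/0 -> H3 at depth 0
  add 0.0.0.0/0 -> H4 at depth 0
  add 37.18.32.0/20 -> H3 at depth 20
  lookup 37.18.44.90: bits 00100101000100100010 walk d0:H4→d1:-→d2:-→d3:-→d4:-→d5:-→d6:-→d7:-→d8:-→d9:-→d10:-→d11:-→d12:-→d13:-→d14:-→d15:-→d16:-→d17:-→d18:-→d19:-→d20:H3 -> H3
  lookup 37.18.34.57: bits 00100101000100100010 walk d0:H4→d1:-→d2:-→d3:-→d4:-→d5:-→d6:-→d7:-→d8:-→d9:-→d10:-→d11:-→d12:-→d13:-→d14:-→d15:-→d16:-→d17:-→d18:-→d19:-→d20:H3 -> H3
  add 205.109.37.0/28 -> H3 at depth 28
  lookup 170.140.6.29: bits 1 walk d0:H4→d1:- -> H4
  lookup 129.42.43.67: bits 1 walk d0:H4→d1:- -> H4
  lookup 93.206.197.190: bits 0 walk d0:H4→d1:- -> H4
  add 16.104.192.0/18 -> H4 at depth 18
  add 37.16.0.0/12 -> H2 at depth 12
  lookup 205.109.37.0: bits 1100110101101101001001010000 walk d0:H4→d1:-→d2:-→d3:-→d4:-→d5:-→d6:-→d7:-→d8:-→d9:-→d10:-→d11:-→d12:-→d13:-→d14:-→d15:-→d16:-→d17:-→d18:-→d19:-→d20:-→d21:-→d22:-→d23:-→d24:-→d25:-→d26:-→d27:-→d28:H3 -> H3
  lookup 37.18.32.3: bits 00100101000100100010 walk d0:H4→d1:-→d2:-→d3:-→d4:-→d5:-→d6:-→d7:-→d8:-→d9:-→d10:-→d11:-→d12:H2→d13:-→d14:-→d15:-→d16:-→d17:-→d18:-→d19:-→d20:H3 -> H3
  add 37.18.34.0/24 -> H3 at depth 24
  lookup 37.18.32.0: bits 0010010100010010001000 walk d0:H4→d1:-→d2:-→d3:-→d4:-→d5:-→d6:-→d7:-→d8:-→d9:-→d10:-→d11:-→d12:H2→d13:-→d14:-→d15:-→d16:-→d17:-→d18:-→d19:-→d20:H3→d21:-→d22:- -> H3
  lookup 147.185.78.35: bits 1 walk d0:H4→d1:- -> H4
  lookup 37.18.32.65: bits 0010010100010010001000 walk d0:H4→d1:-→d2:-→d3:-→d4:-→d5:-→d6:-→d7:-→d8:-→d9:-→d10:-→d11:-→d12:H2→d13:-→d14:-→d15:-→d16:-→d17:-→d18:-→d19:-→d20:H3→d21:-→d22:- -> H3
  lookup 37.18.34.1: bits 001001010001001000100010 walk d0:H4→d1:-→d2:-→d3:-→d4:-→d5:-→d6:-→d7:-→d8:-→d9:-→d10:-→d11:-→d12:H2→d13:-→d14:-→d15:-→d16:-→d17:-→d18:-→d19:-→d20:H3→d21:-→d22:-→d23:-→d24:H3 -> H3
  add 205.109.37.0/29 -> H1 at depth 29
  lookup 37.18.34.1: bits 001001010001001000100010 walk d0:H4→d1:-→d2:-→d3:-→d4:-→d5:-→d6:-→d7:-→d8:-→d9:-→d10:-→d11:-→d12:H2→d13:-→d14:-→d15:-→d16:-→d17:-→d18:-→d19:-→d20:H3→d21:-→d22:-→d23:-→d24:H3 -> H3
  lookup 205.109.37.1: bits 11001101011011010010010100000 walk d0:H4→d1:-→d2:-→d3:-→d4:-→d5:-→d6:-→d7:-→d8:-→d9:-→d10:-→d11:-→d12:-→d13:-→d14:-→d15:-→d16:-→d17:-→d18:-→d19:-→d20:-→d21:-→d22:-→d23:-→d24:-→d25:-→d26:-→d27:-→d28:H3→d29:H1 -> H1
  add 0.0.0.0/0 -> H0 at depth 0
  add 185.0.0.0/8 -> H1 at depth 8
  add 205.96.0.0/12 -> H4 at depth 12
  - 0.0.0.0/0 clear@0
  lookup 37.18.32.10: bits 0010010100010010001000 walk d0:-→d1:-→d2:-→d3:-→d4:-→d5:-→d6:-→d7:-→d8:-→d9:-→d10:-→d11:-→d12:H2→d13:-→d14:-→d15:-→d16:-→d17:-→d18:-→d19:-→d20:H3→d21:-→d22:- -> H3
  lookup 37.16.0.6: bits 00100101000100 walk d0:-→d1:-→d2:-→d3:-→d4:-→d5:-→d6:-→d7:-→d8:-→d9:-→d10:-→d11:-→d12:H2→d13:-→d14:- -> H2
  lookup 37.18.34.1: bits 001001010001001000100010 walk d0:-→d1:-→d2:-→d3:-→d4:-→d5:-→d6:-→d7:-→d8:-→d9:-→d10:-→d11:-→d12:H2→d13:-→d14:-→d15:-→d16:-→d17:-→d18:-→d19:-→d20:H3→d21:-→d22:-→d23:-→d24:H3 -> H3
  add 205.96.0.0/12 -> H0 at depth 12
  add 185.139.0.0/16 -> H2 at depth 16
  add 16.104.208.0/20 -> H2 at depth 20
  - 205.109.37.0/28 clear@28
  add 37.0.0.0/8 -> H3 at depth 8
  add 16.104.221.208/28 -> H2 at depth 28
  add 37.0.0.0/8 -> H1 at depth 8
  add 16.104.208.0/20 -> H3 at depth 20

== LOOKUPS ==
["H3","H3","H4","H4","H4","H3","H3","H3","H4","H3","H3","H3","H1","H3","H2","H3"]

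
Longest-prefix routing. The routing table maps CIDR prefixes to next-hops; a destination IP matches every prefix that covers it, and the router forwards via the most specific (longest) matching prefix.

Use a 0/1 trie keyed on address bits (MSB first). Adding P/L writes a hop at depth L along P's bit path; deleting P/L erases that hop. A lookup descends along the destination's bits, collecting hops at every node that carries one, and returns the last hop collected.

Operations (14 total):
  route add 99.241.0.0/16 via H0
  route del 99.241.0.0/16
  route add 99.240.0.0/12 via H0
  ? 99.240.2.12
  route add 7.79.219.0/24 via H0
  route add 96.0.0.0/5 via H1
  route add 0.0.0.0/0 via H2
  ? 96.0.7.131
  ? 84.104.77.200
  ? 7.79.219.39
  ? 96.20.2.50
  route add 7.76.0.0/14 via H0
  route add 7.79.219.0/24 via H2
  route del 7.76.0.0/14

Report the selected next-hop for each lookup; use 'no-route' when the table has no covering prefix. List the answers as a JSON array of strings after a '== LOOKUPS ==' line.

Process each operation:
  add 99.241.0.0/16 -> H0 at depth 16
  - 99.241.0.0/16 clear@16
  add 99.240.0.0/12 -> H0 at depth 12
  lookup 99.240.2.12: bits 011000111111000 walk d0:-→d1:-→d2:-→d3:-→d4:-→d5:-→d6:-→d7:-→d8:-→d9:-→d10:-→d11:-→d12:H0→d13:-→d14:-→d15:- -> H0
  add 7.79.219.0/24 -> H0 at depth 24
  add 96.0.0.0/5 -> H1 at depth 5
  add 0.0.0.0/0 -> H2 at depth 0
  lookup 96.0.7.131: bits 011000 walk d0:H2→d1:-→d2:-→d3:-→d4:-→d5:H1→d6:- -> H1
  lookup 84.104.77.200: bits 01 walk d0:H2→d1:-→d2:- -> H2
  lookup 7.79.219.39: bits 000001110100111111011011 walk d0:H2→d1:-→d2:-→d3:-→d4:-→d5:-→d6:-→d7:-→d8:-→d9:-→d10:-→d11:-→d12:-→d13:-→d14:-→d15:-→d16:-→d17:-→d18:-→d19:-→d20:-→d21:-→d22:-→d23:-→d24:H0 -> H0
  lookup 96.20.2.50: bits 011000 walk d0:H2→d1:-→d2:-→d3:-→d4:-→d5:H1→d6:- -> H1
  add 7.76.0.0/14 -> H0 at depth 14
  add 7.79.219.0/24 -> H2 at depth 24
  - 7.76.0.0/14 clear@14

== LOOKUPS ==
["H0","H1","H2","H0","H1"]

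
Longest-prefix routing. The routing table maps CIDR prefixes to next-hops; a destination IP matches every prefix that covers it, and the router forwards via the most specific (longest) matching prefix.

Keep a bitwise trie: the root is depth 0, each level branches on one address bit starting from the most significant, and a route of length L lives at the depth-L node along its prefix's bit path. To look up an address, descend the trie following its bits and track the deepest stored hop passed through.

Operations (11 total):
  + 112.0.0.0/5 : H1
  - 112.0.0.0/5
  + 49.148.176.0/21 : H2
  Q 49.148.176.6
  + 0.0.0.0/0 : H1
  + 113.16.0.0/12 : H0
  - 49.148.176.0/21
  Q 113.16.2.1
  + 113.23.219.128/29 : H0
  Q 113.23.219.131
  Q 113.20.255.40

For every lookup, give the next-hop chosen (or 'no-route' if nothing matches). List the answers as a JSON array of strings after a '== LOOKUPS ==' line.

Process each operation:
  add 112.0.0.0/5 -> H1 at depth 5
  - 112.0.0.0/5 clear@5
  add 49.148.176.0/21 -> H2 at depth 21
  lookup 49.148.176.6: bits 001100011001010010110 walk d0:-→d1:-→d2:-→d3:-→d4:-→d5:-→d6:-→d7:-→d8:-→d9:-→d10:-→d11:-→d12:-→d13:-→d14:-→d15:-→d16:-→d17:-→d18:-→d19:-→d20:-→d21:H2 -> H2
  add 0.0.0.0/0 -> H1 at depth 0
  add 113.16.0.0/12 -> H0 at depth 12
  - 49.148.176.0/21 clear@21
  lookup 113.16.2.1: bits 011100010001 walk d0:H1→d1:-→d2:-→d3:-→d4:-→d5:-→d6:-→d7:-→d8:-→d9:-→d10:-→d11:-→d12:H0 -> H0
  add 113.23.219.128/29 -> H0 at depth 29
  lookup 113.23.219.131: bits 01110001000101111101101110000 walk d0:H1→d1:-→d2:-→d3:-→d4:-→d5:-→d6:-→d7:-→d8:-→d9:-→d10:-→d11:-→d12:H0→d13:-→d14:-→d15:-→d16:-→d17:-→d18:-→d19:-→d20:-→d21:-→d22:-→d23:-→d24:-→d25:-→d26:-→d27:-→d28:-→d29:H0 -> H0
  lookup 113.20.255.40: bits 01110001000101 walk d0:H1→d1:-→d2:-→d3:-→d4:-→d5:-→d6:-→d7:-→d8:-→d9:-→d10:-→d11:-→d12:H0→d13:-→d14:- -> H0

== LOOKUPS ==
["H2","H0","H0","H0"]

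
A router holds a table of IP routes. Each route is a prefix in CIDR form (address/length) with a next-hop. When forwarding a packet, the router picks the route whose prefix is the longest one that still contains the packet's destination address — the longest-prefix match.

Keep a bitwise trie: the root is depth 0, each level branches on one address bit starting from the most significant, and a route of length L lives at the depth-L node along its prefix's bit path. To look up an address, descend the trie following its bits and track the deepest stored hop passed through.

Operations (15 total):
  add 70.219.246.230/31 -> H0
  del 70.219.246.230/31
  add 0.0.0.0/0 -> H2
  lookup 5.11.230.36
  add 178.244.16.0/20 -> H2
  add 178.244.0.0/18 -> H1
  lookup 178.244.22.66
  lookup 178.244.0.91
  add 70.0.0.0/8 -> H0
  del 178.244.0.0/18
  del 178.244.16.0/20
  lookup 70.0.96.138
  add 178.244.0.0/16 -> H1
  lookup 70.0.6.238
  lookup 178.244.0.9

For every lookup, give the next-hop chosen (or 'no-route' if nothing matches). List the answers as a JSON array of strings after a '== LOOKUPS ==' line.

Trace:
  + 70.219.246.230/31 (H0) depth=31
  del 70.219.246.230/31 (clear depth 31)
  + 0.0.0.0/0 (H2) depth=0
  Q 5.11.230.36: descend 0 ; hops seen [H2] ; pick H2
  + 178.244.16.0/20 (H2) depth=20
  + 178.244.0.0/18 (H1) depth=18
  Q 178.244.22.66: descend 10110010111101000001 ; hops seen [H2,H1,H2] ; pick H2
  Q 178.244.0.91: descend 1011001011110100000 ; hops seen [H2,H1] ; pick H1
  + 70.0.0.0/8 (H0) depth=8
  del 178.244.0.0/18 (clear depth 18)
  del 178.244.16.0/20 (clear depth 20)
  Q 70.0.96.138: descend 01000110 ; hops seen [H2,H0] ; pick H0
  + 178.244.0.0/16 (H1) depth=16
  Q 70.0.6.238: descend 01000110 ; hops seen [H2,H0] ; pick H0
  Q 178.244.0.9: descend 1011001011110100000 ; hops seen [H2,H1] ; pick H1

== LOOKUPS ==
["H2","H2","H1","H0","H0","H1"]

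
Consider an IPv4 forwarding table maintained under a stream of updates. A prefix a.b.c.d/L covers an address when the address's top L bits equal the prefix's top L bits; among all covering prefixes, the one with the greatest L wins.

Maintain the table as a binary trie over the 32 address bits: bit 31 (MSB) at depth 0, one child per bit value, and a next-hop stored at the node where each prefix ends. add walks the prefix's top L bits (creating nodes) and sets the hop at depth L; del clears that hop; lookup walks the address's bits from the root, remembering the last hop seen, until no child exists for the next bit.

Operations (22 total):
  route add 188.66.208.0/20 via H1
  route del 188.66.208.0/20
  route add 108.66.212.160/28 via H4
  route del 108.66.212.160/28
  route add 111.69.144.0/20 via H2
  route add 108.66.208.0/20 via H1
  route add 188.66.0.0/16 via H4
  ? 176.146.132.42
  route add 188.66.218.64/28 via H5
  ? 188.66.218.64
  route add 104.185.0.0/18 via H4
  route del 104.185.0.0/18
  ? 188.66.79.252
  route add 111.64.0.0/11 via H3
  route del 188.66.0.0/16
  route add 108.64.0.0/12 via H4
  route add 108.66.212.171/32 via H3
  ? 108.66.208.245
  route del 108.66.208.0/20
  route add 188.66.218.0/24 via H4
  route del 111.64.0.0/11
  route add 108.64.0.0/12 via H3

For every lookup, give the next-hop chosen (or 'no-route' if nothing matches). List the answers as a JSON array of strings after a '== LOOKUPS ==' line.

Process each operation:
  add 188.66.208.0/20 -> H1 at depth 20
  - 188.66.208.0/20 clear@20
  add 108.66.212.160/28 -> H4 at depth 28
  - 108.66.212.160/28 clear@28
  add 111.69.144.0/20 -> H2 at depth 20
  add 108.66.208.0/20 -> H1 at depth 20
  add 188.66.0.0/16 -> H4 at depth 16
  lookup 176.146.132.42: bits 1011 walk d0:-→d1:-→d2:-→d3:-→d4:- -> no-route
  add 188.66.218.64/28 -> H5 at depth 28
  lookup 188.66.218.64: bits 1011110001000010110110100100 walk d0:-→d1:-→d2:-→d3:-→d4:-→d5:-→d6:-→d7:-→d8:-→d9:-→d10:-→d11:-→d12:-→d13:-→d14:-→d15:-→d16:H4→d17:-→d18:-→d19:-→d20:-→d21:-→d22:-→d23:-→d24:-→d25:-→d26:-→d27:-→d28:H5 -> H5
  add 104.185.0.0/18 -> H4 at depth 18
  - 104.185.0.0/18 clear@18
  lookup 188.66.79.252: bits 1011110001000010 walk d0:-→d1:-→d2:-→d3:-→d4:-→d5:-→d6:-→d7:-→d8:-→d9:-→d10:-→d11:-→d12:-→d13:-→d14:-→d15:-→d16:H4 -> H4
  add 111.64.0.0/11 -> H3 at depth 11
  - 188.66.0.0/16 clear@16
  add 108.64.0.0/12 -> H4 at depth 12
  add 108.66.212.171/32 -> H3 at depth 32
  lookup 108.66.208.245: bits 011011000100001011010 walk d0:-→d1:-→d2:-→d3:-→d4:-→d5:-→d6:-→d7:-→d8:-→d9:-→d10:-→d11:-→d12:H4→d13:-→d14:-→d15:-→d16:-→d17:-→d18:-→d19:-→d20:H1→d21:- -> H1
  - 108.66.208.0/20 clear@20
  add 188.66.218.0/24 -> H4 at depth 24
  - 111.64.0.0/11 clear@11
  add 108.64.0.0/12 -> H3 at depth 12

== LOOKUPS ==
["no-route","H5","H4","H1"]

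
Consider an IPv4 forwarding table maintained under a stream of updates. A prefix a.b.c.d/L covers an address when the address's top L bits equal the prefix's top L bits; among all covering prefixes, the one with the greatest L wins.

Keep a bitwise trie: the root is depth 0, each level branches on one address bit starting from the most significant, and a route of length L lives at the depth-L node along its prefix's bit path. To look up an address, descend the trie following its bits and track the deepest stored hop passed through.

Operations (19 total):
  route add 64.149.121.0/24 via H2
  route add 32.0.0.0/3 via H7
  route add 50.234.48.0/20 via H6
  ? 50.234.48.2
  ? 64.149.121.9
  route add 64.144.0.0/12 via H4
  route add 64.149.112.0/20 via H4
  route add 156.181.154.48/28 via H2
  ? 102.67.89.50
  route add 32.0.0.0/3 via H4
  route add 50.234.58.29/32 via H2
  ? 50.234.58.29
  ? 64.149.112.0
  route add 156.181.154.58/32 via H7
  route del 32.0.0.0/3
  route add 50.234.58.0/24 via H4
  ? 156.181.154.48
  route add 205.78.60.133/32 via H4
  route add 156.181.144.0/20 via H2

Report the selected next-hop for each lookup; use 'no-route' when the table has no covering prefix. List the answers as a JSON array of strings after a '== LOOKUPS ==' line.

Process each operation:
  add 64.149.121.0/24 -> H2 at depth 24
  add 32.0.0.0/3 -> H7 at depth 3
  add 50.234.48.0/20 -> H6 at depth 20
  Q 50.234.48.2: descend 00110010111010100011 ; hops seen [H7,H6] ; pick H6
  Q 64.149.121.9: descend 010000001001010101111001 ; hops seen [H2] ; pick H2
  add 64.144.0.0/12 -> H4 at depth 12
  add 64.149.112.0/20 -> H4 at depth 20
  add 156.181.154.48/28 -> H2 at depth 28
  Q 102.67.89.50: descend 01 ; hops seen [∅] ; pick no-route
  add 32.0.0.0/3 -> H4 at depth 3
  add 50.234.58.29/32 -> H2 at depth 32
  Q 50.234.58.29: descend 00110010111010100011101000011101 ; hops seen [H4,H6,H2] ; pick H2
  Q 64.149.112.0: descend 01000000100101010111 ; hops seen [H4,H4] ; pick H4
  add 156.181.154.58/32 -> H7 at depth 32
  del 32.0.0.0/3 (clear depth 3)
  add 50.234.58.0/24 -> H4 at depth 24
  Q 156.181.154.48: descend 1001110010110101100110100011 ; hops seen [H2] ; pick H2
  add 205.78.60.133/32 -> H4 at depth 32
  add 156.181.144.0/20 -> H2 at depth 20

== LOOKUPS ==
["H6","H2","no-route","H2","H4","H2"]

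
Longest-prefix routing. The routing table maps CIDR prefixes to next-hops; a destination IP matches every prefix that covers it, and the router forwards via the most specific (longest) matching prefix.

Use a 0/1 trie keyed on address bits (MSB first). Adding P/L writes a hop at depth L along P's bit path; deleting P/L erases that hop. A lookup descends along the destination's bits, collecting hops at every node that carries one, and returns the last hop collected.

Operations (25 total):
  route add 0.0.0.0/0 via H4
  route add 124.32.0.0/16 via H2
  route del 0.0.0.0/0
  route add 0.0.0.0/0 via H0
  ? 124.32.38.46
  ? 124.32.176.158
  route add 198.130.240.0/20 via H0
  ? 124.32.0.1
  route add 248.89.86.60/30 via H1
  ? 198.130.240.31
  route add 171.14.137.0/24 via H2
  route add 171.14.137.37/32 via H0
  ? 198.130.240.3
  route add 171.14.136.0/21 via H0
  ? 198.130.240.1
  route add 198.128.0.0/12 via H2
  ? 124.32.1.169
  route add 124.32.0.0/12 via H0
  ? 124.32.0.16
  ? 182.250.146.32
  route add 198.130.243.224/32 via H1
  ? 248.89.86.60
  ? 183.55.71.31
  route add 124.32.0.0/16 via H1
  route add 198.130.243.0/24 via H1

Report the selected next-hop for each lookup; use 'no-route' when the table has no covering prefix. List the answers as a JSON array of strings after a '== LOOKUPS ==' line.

Apply in order:
  add 0.0.0.0/0 -> H4 at depth 0
  add 124.32.0.0/16 -> H2 at depth 16
  del 0.0.0.0/0 (clear depth 0)
  add 0.0.0.0/0 -> H0 at depth 0
  lookup 124.32.38.46: bits 0111110000100000 walk d0:H0→d1:-→d2:-→d3:-→d4:-→d5:-→d6:-→d7:-→d8:-→d9:-→d10:-→d11:-→d12:-→d13:-→d14:-→d15:-→d16:H2 -> H2
  lookup 124.32.176.158: bits 0111110000100000 walk d0:H0→d1:-→d2:-→d3:-→d4:-→d5:-→d6:-→d7:-→d8:-→d9:-→d10:-→d11:-→d12:-→d13:-→d14:-→d15:-→d16:H2 -> H2
  add 198.130.240.0/20 -> H0 at depth 20
  lookup 124.32.0.1: bits 0111110000100000 walk d0:H0→d1:-→d2:-→d3:-→d4:-→d5:-→d6:-→d7:-→d8:-→d9:-→d10:-→d11:-→d12:-→d13:-→d14:-→d15:-→d16:H2 -> H2
  add 248.89.86.60/30 -> H1 at depth 30
  lookup 198.130.240.31: bits 11000110100000101111 walk d0:H0→d1:-→d2:-→d3:-→d4:-→d5:-→d6:-→d7:-→d8:-→d9:-→d10:-→d11:-→d12:-→d13:-→d14:-→d15:-→d16:-→d17:-→d18:-→d19:-→d20:H0 -> H0
  add 171.14.137.0/24 -> H2 at depth 24
  add 171.14.137.37/32 -> H0 at depth 32
  lookup 198.130.240.3: bits 11000110100000101111 walk d0:H0→d1:-→d2:-→d3:-→d4:-→d5:-→d6:-→d7:-→d8:-→d9:-→d10:-→d11:-→d12:-→d13:-→d14:-→d15:-→d16:-→d17:-→d18:-→d19:-→d20:H0 -> H0
  add 171.14.136.0/21 -> H0 at depth 21
  lookup 198.130.240.1: bits 11000110100000101111 walk d0:H0→d1:-→d2:-→d3:-→d4:-→d5:-→d6:-→d7:-→d8:-→d9:-→d10:-→d11:-→d12:-→d13:-→d14:-→d15:-→d16:-→d17:-→d18:-→d19:-→d20:H0 -> H0
  add 198.128.0.0/12 -> H2 at depth 12
  lookup 124.32.1.169: bits 0111110000100000 walk d0:H0→d1:-→d2:-→d3:-→d4:-→d5:-→d6:-→d7:-→d8:-→d9:-→d10:-→d11:-→d12:-→d13:-→d14:-→d15:-→d16:H2 -> H2
  add 124.32.0.0/12 -> H0 at depth 12
  lookup 124.32.0.16: bits 0111110000100000 walk d0:H0→d1:-→d2:-→d3:-→d4:-→d5:-→d6:-→d7:-→d8:-→d9:-→d10:-→d11:-→d12:H0→d13:-→d14:-→d15:-→d16:H2 -> H2
  lookup 182.250.146.32: bits 101 walk d0:H0→d1:-→d2:-→d3:- -> H0
  add 198.130.243.224/32 -> H1 at depth 32
  lookup 248.89.86.60: bits 111110000101100101010110001111 walk d0:H0→d1:-→d2:-→d3:-→d4:-→d5:-→d6:-→d7:-→d8:-→d9:-→d10:-→d11:-→d12:-→d13:-→d14:-→d15:-→d16:-→d17:-→d18:-→d19:-→d20:-→d21:-→d22:-→d23:-→d24:-→d25:-→d26:-→d27:-→d28:-→d29:-→d30:H1 -> H1
  lookup 183.55.71.31: bits 101 walk d0:H0→d1:-→d2:-→d3:- -> H0
  add 124.32.0.0/16 -> H1 at depth 16
  add 198.130.243.0/24 -> H1 at depth 24

== LOOKUPS ==
["H2","H2","H2","H0","H0","H0","H2","H2","H0","H1","H0"]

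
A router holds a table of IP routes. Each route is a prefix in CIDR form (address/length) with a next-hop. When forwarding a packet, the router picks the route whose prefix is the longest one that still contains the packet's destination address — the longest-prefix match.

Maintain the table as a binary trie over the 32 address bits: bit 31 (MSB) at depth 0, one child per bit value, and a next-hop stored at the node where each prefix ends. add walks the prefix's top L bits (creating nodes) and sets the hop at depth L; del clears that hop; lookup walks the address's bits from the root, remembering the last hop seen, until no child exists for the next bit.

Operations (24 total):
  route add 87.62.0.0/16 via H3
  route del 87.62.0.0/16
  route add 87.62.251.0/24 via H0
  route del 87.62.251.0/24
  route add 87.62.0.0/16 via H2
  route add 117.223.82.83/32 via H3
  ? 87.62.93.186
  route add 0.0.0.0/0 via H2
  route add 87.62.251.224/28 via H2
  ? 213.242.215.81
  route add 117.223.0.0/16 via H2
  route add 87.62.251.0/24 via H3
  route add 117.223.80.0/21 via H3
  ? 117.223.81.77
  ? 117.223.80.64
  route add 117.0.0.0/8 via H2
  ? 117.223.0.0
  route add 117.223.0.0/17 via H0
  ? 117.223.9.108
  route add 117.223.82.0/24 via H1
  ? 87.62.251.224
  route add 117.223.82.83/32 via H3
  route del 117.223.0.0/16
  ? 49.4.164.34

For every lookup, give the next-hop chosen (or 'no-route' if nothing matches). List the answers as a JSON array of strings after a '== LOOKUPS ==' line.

Trace:
  + 87.62.0.0/16 (H3) depth=16
  - 87.62.0.0/16 clear@16
  + 87.62.251.0/24 (H0) depth=24
  - 87.62.251.0/24 clear@24
  + 87.62.0.0/16 (H2) depth=16
  + 117.223.82.83/32 (H3) depth=32
  Q 87.62.93.186: descend 0101011100111110 ; hops seen [H2] ; pick H2
  + 0.0.0.0/0 (H2) depth=0
  + 87.62.251.224/28 (H2) depth=28
  Q 213.242.215.81: descend ε ; hops seen [H2] ; pick H2
  + 117.223.0.0/16 (H2) depth=16
  + 87.62.251.0/24 (H3) depth=24
  + 117.223.80.0/21 (H3) depth=21
  Q 117.223.81.77: descend 0111010111011111010100 ; hops seen [H2,H2,H3] ; pick H3
  Q 117.223.80.64: descend 0111010111011111010100 ; hops seen [H2,H2,H3] ; pick H3
  + 117.0.0.0/8 (H2) depth=8
  Q 117.223.0.0: descend 01110101110111110 ; hops seen [H2,H2,H2] ; pick H2
  + 117.223.0.0/17 (H0) depth=17
  Q 117.223.9.108: descend 01110101110111110 ; hops seen [H2,H2,H2,H0] ; pick H0
  + 117.223.82.0/24 (H1) depth=24
  Q 87.62.251.224: descend 0101011100111110111110111110 ; hops seen [H2,H2,H3,H2] ; pick H2
  + 117.223.82.83/32 (H3) depth=32
  - 117.223.0.0/16 clear@16
  Q 49.4.164.34: descend 0 ; hops seen [H2] ; pick H2

== LOOKUPS ==
["H2","H2","H3","H3","H2","H0","H2","H2"]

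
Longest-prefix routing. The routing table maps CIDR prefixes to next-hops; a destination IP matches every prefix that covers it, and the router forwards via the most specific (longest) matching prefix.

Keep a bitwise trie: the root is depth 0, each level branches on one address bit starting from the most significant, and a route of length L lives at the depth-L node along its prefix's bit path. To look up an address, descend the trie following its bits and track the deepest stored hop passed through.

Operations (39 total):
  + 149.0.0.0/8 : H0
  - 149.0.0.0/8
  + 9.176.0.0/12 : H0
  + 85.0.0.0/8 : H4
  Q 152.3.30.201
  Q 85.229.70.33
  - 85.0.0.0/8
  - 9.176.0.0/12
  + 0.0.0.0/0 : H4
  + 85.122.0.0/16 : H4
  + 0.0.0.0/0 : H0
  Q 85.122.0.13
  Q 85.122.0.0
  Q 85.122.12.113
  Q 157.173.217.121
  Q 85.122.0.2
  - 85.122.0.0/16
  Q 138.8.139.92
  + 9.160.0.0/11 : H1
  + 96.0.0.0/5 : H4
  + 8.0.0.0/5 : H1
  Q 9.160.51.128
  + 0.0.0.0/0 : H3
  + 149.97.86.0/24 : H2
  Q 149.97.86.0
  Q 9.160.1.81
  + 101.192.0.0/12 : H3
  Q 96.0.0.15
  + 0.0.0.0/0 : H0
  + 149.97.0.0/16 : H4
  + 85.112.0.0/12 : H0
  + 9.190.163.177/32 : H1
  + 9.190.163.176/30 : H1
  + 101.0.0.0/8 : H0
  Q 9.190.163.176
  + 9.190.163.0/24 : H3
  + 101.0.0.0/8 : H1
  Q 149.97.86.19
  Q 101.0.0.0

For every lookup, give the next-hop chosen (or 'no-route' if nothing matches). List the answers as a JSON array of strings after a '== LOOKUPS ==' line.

Trace:
  add 149.0.0.0/8 -> H0 at depth 8
  - 149.0.0.0/8 clear@8
  add 9.176.0.0/12 -> H0 at depth 12
  add 85.0.0.0/8 -> H4 at depth 8
  Q 152.3.30.201: descend 1001 ; hops seen [∅] ; pick no-route
  Q 85.229.70.33: descend 01010101 ; hops seen [H4] ; pick H4
  - 85.0.0.0/8 clear@8
  - 9.176.0.0/12 clear@12
  add 0.0.0.0/0 -> H4 at depth 0
  add 85.122.0.0/16 -> H4 at depth 16
  add 0.0.0.0/0 -> H0 at depth 0
  Q 85.122.0.13: descend 0101010101111010 ; hops seen [H0,H4] ; pick H4
  Q 85.122.0.0: descend 0101010101111010 ; hops seen [H0,H4] ; pick H4
  Q 85.122.12.113: descend 0101010101111010 ; hops seen [H0,H4] ; pick H4
  Q 157.173.217.121: descend 1001 ; hops seen [H0] ; pick H0
  Q 85.122.0.2: descend 0101010101111010 ; hops seen [H0,H4] ; pick H4
  - 85.122.0.0/16 clear@16
  Q 138.8.139.92: descend 100 ; hops seen [H0] ; pick H0
  add 9.160.0.0/11 -> H1 at depth 11
  add 96.0.0.0/5 -> H4 at depth 5
  add 8.0.0.0/5 -> H1 at depth 5
  Q 9.160.51.128: descend 00001001101 ; hops seen [H0,H1,H1] ; pick H1
  add 0.0.0.0/0 -> H3 at depth 0
  add 149.97.86.0/24 -> H2 at depth 24
  Q 149.97.86.0: descend 100101010110000101010110 ; hops seen [H3,H2] ; pick H2
  Q 9.160.1.81: descend 00001001101 ; hops seen [H3,H1,H1] ; pick H1
  add 101.192.0.0/12 -> H3 at depth 12
  Q 96.0.0.15: descend 01100 ; hops seen [H3,H4] ; pick H4
  add 0.0.0.0/0 -> H0 at depth 0
  add 149.97.0.0/16 -> H4 at depth 16
  add 85.112.0.0/12 -> H0 at depth 12
  add 9.190.163.177/32 -> H1 at depth 32
  add 9.190.163.176/30 -> H1 at depth 30
  add 101.0.0.0/8 -> H0 at depth 8
  Q 9.190.163.176: descend 0000100110111110101000111011000 ; hops seen [H0,H1,H1,H1] ; pick H1
  add 9.190.163.0/24 -> H3 at depth 24
  add 101.0.0.0/8 -> H1 at depth 8
  Q 149.97.86.19: descend 100101010110000101010110 ; hops seen [H0,H4,H2] ; pick H2
  Q 101.0.0.0: descend 01100101 ; hops seen [H0,H4,H1] ; pick H1

== LOOKUPS ==
["no-route","H4","H4","H4","H4","H0","H4","H0","H1","H2","H1","H4","H1","H2","H1"]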